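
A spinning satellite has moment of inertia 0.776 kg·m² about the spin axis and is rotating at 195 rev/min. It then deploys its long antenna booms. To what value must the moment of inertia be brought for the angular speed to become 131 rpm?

No external torque acts about the spin axis, so angular momentum is conserved.
I₂ = I₁ω₁ / ω₂ = (0.776)(195) / (131) = 1.155 kg·m².

I₂ ≈ 1.16 kg·m²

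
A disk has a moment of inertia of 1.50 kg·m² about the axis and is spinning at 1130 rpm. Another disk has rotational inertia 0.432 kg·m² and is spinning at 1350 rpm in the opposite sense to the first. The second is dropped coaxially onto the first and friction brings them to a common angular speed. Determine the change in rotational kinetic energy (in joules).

No external torque acts about the common axis, so total angular momentum is conserved.
Taking A's sense as positive: L = (1.500)(1130) − (0.4320)(1350) = 1112 kg·m²·rpm.
Combined I = 1.500 + 0.4320 = 1.932 kg·m².
ω_f = L / I = 1112 / 1.932 = 575.5 rpm.
KE_i = ½ΣIω² = 14820 J; KE_f = ½(1.932)(60.26)² = 3508 J.

ΔKE ≈ -11300 J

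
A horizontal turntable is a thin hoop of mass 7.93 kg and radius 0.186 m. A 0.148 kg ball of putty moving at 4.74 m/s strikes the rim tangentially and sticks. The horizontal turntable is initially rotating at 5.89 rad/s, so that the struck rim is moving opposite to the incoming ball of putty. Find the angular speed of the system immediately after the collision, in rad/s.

|ω_f| ≈ 5.32 rad/s

The axle reaction passes through the axle and exerts no torque about it; angular momentum about the axle is conserved through the impact.
I_p = (7.93)(0.186)² = 0.2743 kg·m². Taking the sense of the ball of putty's angular momentum as positive, L_{ball} = m v R = (0.148)(4.74)(0.186) = 0.1305 kg·m²/s.
L_i = −I_p ω_p + m v R = −(0.2743)(5.89) + 0.1305 = -1.485 kg·m²/s.
After sticking, I_f = I_p + m R² = 0.2743 + (0.148)(0.186)² = 0.2795 kg·m².
ω_f = L_i / I_f = -1.485 / 0.2795 = -5.315 rad/s.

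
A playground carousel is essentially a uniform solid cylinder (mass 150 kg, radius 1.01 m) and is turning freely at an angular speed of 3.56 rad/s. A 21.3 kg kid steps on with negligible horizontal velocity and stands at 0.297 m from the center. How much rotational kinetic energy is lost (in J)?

No external torque acts about the center; L_before = L_after.
I_p = ½(150)(1.01)² = 76.51 kg·m².
Added inertia Σmr² = (21.3)(0.297)² = 1.879 kg·m²; I_f = 76.51 + 1.879 = 78.39 kg·m².
ω_f = I_p ω_i / I_f = (76.51)(3.56) / 78.39 = 3.475 rad/s.
KE_i = ½(76.51)(3.560 rad/s)² = 484.8 J; KE_f = ½(78.39)(3.475)² = 473.2 J.

energy lost ≈ 11.6 J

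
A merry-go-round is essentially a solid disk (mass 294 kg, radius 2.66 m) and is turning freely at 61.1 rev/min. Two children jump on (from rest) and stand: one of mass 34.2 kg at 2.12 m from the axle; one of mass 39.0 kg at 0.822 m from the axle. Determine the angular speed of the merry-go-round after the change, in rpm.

ω_f ≈ 52.1 rpm

No external torque acts about the axle; L_before = L_after.
I_p = ½(294)(2.66)² = 1040 kg·m².
Added inertia Σmr² = (34.2)(2.12)² + (39.0)(0.822)² = 180.1 kg·m²; I_f = 1040 + 180.1 = 1220 kg·m².
ω_f = I_p ω_i / I_f = (1040)(61.1) / 1220 = 52.08 rpm.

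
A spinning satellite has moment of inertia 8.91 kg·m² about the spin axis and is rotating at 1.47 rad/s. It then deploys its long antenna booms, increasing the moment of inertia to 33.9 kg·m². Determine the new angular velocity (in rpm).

ω₂ ≈ 3.69 rpm

Angular momentum about the spin axis is conserved since the torque about it is zero.
ω₂ = I₁ω₁ / I₂ = (8.910)(1.47 rad/s) / (33.90) = 0.3864 rad/s = 3.689 rpm.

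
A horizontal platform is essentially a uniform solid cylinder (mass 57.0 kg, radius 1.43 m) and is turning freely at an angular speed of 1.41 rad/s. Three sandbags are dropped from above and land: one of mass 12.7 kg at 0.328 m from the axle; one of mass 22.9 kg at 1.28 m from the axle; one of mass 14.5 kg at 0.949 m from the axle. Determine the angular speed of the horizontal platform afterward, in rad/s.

ω_f ≈ 0.746 rad/s

No external torque acts about the axle; L_before = L_after.
I_p = ½(57.0)(1.43)² = 58.28 kg·m².
Added inertia Σmr² = (12.7)(0.328)² + (22.9)(1.28)² + (14.5)(0.949)² = 51.94 kg·m²; I_f = 58.28 + 51.94 = 110.2 kg·m².
ω_f = I_p ω_i / I_f = (58.28)(1.41) / 110.2 = 0.7455 rad/s.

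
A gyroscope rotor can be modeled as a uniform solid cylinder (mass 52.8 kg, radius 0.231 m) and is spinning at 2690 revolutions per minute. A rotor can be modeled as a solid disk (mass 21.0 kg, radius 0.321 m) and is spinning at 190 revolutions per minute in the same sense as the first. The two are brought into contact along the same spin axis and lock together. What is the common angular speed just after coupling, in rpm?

|ω_f| ≈ 1600 rpm

No external torque acts about the common axis, so total angular momentum is conserved.
Moments of inertia: I_A = ½(52.8)(0.231)² = 1.409 kg·m²; I_B = ½(21.0)(0.321)² = 1.082 kg·m².
Taking A's sense as positive: L = (1.409)(2690) + (1.082)(190) = 3995 kg·m²·rpm.
Combined I = 1.409 + 1.082 = 2.491 kg·m².
ω_f = L / I = 3995 / 2.491 = 1604 rpm.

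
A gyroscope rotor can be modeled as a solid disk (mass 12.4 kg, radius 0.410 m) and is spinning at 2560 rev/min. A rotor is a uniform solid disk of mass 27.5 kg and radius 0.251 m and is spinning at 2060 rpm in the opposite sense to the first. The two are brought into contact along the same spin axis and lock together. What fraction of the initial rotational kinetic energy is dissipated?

No external torque acts about the common axis, so total angular momentum is conserved.
Moments of inertia: I_A = ½(12.4)(0.410)² = 1.042 kg·m²; I_B = ½(27.5)(0.251)² = 0.8663 kg·m².
Taking A's sense as positive: L = (1.042)(2560) − (0.8663)(2060) = 883.6 kg·m²·rpm.
Combined I = 1.042 + 0.8663 = 1.908 kg·m².
ω_f = L / I = 883.6 / 1.908 = 463.0 rpm.
KE_i = ½ΣIω² = 57610 J; KE_f = ½(1.908)(48.48)² = 2243 J.
Fraction dissipated = (KE_i − KE_f)/KE_i = 0.9611.

fraction ≈ 0.961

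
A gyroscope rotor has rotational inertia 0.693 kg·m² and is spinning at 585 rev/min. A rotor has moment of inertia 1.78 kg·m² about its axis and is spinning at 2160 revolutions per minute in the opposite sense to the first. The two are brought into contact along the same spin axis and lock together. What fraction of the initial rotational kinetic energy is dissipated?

No external torque acts about the common axis, so total angular momentum is conserved.
Taking A's sense as positive: L = (0.6930)(585) − (1.780)(2160) = -3439 kg·m²·rpm.
Combined I = 0.6930 + 1.780 = 2.473 kg·m².
ω_f = L / I = -3439 / 2.473 = -1391 rpm.
KE_i = ½ΣIω² = 46840 J; KE_f = ½(2.473)(145.6)² = 26230 J.
Fraction dissipated = (KE_i − KE_f)/KE_i = 0.4400.

fraction ≈ 0.440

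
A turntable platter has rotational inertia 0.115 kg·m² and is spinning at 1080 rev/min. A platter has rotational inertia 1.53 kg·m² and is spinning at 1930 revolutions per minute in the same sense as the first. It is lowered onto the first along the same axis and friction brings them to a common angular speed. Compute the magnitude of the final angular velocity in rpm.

The coupling torques are internal; angular momentum about the shared axis is conserved.
Taking A's sense as positive: L = (0.1150)(1080) + (1.530)(1930) = 3077 kg·m²·rpm.
Combined I = 0.1150 + 1.530 = 1.645 kg·m².
ω_f = L / I = 3077 / 1.645 = 1871 rpm.

|ω_f| ≈ 1870 rpm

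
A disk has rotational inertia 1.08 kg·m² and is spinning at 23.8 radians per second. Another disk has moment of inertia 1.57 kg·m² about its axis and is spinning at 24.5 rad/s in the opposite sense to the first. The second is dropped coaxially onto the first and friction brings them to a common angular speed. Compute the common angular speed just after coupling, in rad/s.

The coupling torques are internal; angular momentum about the shared axis is conserved.
Taking A's sense as positive: L = (1.080)(23.8) − (1.570)(24.5) = -12.76 kg·m²·rad/s.
Combined I = 1.080 + 1.570 = 2.650 kg·m².
ω_f = L / I = -12.76 / 2.650 = -4.815 rad/s.

|ω_f| ≈ 4.82 rad/s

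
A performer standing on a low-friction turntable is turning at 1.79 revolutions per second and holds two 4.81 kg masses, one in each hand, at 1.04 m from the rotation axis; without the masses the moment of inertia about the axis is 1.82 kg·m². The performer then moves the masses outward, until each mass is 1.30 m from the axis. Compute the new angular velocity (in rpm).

ω₂ ≈ 72.6 rpm

Angular momentum about the spin axis is conserved since the torque about it is zero.
I₁ = 1.82 + 2(4.81)(1.04)² = 12.22 kg·m²; I₂ = 1.82 + 2(4.81)(1.30)² = 18.08 kg·m².
ω₂ = I₁ω₁ / I₂ = (12.22)(1.79 rev/s) / (18.08) = 1.210 rev/s = 72.63 rpm.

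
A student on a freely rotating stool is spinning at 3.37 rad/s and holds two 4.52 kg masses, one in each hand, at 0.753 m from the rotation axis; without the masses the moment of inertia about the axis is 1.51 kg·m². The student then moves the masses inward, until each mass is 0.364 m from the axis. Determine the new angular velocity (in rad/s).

Angular momentum about the spin axis is conserved since the torque about it is zero.
I₁ = 1.51 + 2(4.52)(0.753)² = 6.636 kg·m²; I₂ = 1.51 + 2(4.52)(0.364)² = 2.708 kg·m².
ω₂ = I₁ω₁ / I₂ = (6.636)(3.37 rad/s) / (2.708) = 8.259 rad/s.

ω₂ ≈ 8.26 rad/s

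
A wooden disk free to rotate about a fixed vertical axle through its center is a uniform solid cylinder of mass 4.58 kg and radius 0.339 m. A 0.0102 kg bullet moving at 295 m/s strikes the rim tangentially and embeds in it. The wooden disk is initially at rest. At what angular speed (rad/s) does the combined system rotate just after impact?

The axle reaction passes through the axle and exerts no torque about it; angular momentum about the axle is conserved through the impact.
I_p = ½(4.58)(0.339)² = 0.2632 kg·m². Taking the sense of the bullet's angular momentum as positive, L_{bullet} = m v R = (0.0102)(295)(0.339) = 1.020 kg·m²/s.
L_i = 0 + 1.020 = 1.020 kg·m²/s.
After sticking, I_f = I_p + m R² = 0.2632 + (0.0102)(0.339)² = 0.2643 kg·m².
ω_f = L_i / I_f = 1.020 / 0.2643 = 3.859 rad/s.

|ω_f| ≈ 3.86 rad/s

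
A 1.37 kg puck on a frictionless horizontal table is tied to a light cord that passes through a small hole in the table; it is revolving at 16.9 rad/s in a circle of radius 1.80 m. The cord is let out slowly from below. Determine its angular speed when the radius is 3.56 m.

No torque about the axis ⇒ m r₁² ω₁ = m r₂² ω₂.
ω₂ = ω₁ (r₁/r₂)² = (16.9)(1.80/3.56)² = 4.320 rad/s.

ω₂ ≈ 4.32 rad/s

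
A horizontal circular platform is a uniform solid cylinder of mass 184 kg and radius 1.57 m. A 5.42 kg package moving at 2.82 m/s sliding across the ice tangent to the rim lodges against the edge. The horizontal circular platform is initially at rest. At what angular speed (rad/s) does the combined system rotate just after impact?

|ω_f| ≈ 0.0999 rad/s

The axle reaction passes through the central axle and exerts no torque about it; angular momentum about the central axle is conserved through the impact.
I_p = ½(184)(1.57)² = 226.8 kg·m². Taking the sense of the package's angular momentum as positive, L_{package} = m v R = (5.42)(2.82)(1.57) = 24.00 kg·m²/s.
L_i = 0 + 24.00 = 24.00 kg·m²/s.
After sticking, I_f = I_p + m R² = 226.8 + (5.42)(1.57)² = 240.1 kg·m².
ω_f = L_i / I_f = 24.00 / 240.1 = 0.09993 rad/s.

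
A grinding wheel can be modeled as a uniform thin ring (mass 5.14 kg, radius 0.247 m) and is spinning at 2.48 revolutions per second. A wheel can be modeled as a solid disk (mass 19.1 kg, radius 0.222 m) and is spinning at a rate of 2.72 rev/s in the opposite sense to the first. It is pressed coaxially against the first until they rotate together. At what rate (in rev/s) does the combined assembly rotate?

The coupling torques are internal; angular momentum about the shared axis is conserved.
Moments of inertia: I_A = (5.14)(0.247)² = 0.3136 kg·m²; I_B = ½(19.1)(0.222)² = 0.4707 kg·m².
Taking A's sense as positive: L = (0.3136)(2.48) − (0.4707)(2.72) = -0.5025 kg·m²·rev/s.
Combined I = 0.3136 + 0.4707 = 0.7842 kg·m².
ω_f = L / I = -0.5025 / 0.7842 = -0.6408 rev/s.

|ω_f| ≈ 0.641 rev/s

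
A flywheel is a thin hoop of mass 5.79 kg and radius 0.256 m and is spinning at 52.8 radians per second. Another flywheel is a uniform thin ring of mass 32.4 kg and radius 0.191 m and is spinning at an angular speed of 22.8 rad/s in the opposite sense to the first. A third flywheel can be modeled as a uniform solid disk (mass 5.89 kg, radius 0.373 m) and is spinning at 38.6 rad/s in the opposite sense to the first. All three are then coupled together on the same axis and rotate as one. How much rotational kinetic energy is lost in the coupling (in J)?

ΔKE lost ≈ 1010 J

The coupling torques are internal; angular momentum about the shared axis is conserved.
Moments of inertia: I_A = (5.79)(0.256)² = 0.3795 kg·m²; I_B = (32.4)(0.191)² = 1.182 kg·m²; I_C = ½(5.89)(0.373)² = 0.4097 kg·m².
Taking A's sense as positive: L = (0.3795)(52.8) − (1.182)(22.8) − (0.4097)(38.6) = -22.73 kg·m²·rad/s.
Combined I = 0.3795 + 1.182 + 0.4097 = 1.971 kg·m².
ω_f = L / I = -22.73 / 1.971 = -11.53 rad/s.
KE_i = ½ΣIω² = 1141 J; KE_f = ½(1.971)(11.53)² = 131.1 J.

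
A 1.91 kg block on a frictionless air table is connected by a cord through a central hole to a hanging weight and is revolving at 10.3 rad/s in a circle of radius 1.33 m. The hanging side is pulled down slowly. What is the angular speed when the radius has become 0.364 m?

The constraining force is radial, so m r² ω about the center is conserved.
ω₂ = ω₁ (r₁/r₂)² = (10.3)(1.33/0.364)² = 137.5 rad/s.

ω₂ ≈ 138 rad/s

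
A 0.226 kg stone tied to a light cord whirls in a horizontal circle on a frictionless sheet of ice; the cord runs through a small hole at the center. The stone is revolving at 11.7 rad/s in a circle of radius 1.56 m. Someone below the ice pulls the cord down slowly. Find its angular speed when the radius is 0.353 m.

ω₂ ≈ 228 rad/s

No torque about the axis ⇒ m r₁² ω₁ = m r₂² ω₂.
ω₂ = ω₁ (r₁/r₂)² = (11.7)(1.56/0.353)² = 228.5 rad/s.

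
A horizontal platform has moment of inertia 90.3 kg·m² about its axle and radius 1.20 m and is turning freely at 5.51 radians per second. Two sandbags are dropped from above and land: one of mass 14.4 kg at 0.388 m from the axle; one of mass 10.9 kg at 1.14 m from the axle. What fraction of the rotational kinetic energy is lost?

fraction ≈ 0.153

No external torque acts about the axle; L_before = L_after.
Added inertia Σmr² = (14.4)(0.388)² + (10.9)(1.14)² = 16.33 kg·m²; I_f = 90.30 + 16.33 = 106.6 kg·m².
ω_f = I_p ω_i / I_f = (90.30)(5.51) / 106.6 = 4.666 rad/s.
KE_i = ½(90.30)(5.510 rad/s)² = 1371 J; KE_f = ½(106.6)(4.666)² = 1161 J.
Fraction lost = 0.1532.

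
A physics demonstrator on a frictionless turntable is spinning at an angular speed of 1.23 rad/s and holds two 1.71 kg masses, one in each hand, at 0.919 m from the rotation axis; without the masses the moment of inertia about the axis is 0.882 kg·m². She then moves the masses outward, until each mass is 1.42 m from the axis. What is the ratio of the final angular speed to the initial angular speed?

Angular momentum about the spin axis is conserved since the torque about it is zero.
I₁ = 0.882 + 2(1.71)(0.919)² = 3.770 kg·m²; I₂ = 0.882 + 2(1.71)(1.42)² = 7.778 kg·m².
ω₂/ω₁ = I₁/I₂ = 3.770 / 7.778 = 0.4847.

ω₂/ω₁ ≈ 0.485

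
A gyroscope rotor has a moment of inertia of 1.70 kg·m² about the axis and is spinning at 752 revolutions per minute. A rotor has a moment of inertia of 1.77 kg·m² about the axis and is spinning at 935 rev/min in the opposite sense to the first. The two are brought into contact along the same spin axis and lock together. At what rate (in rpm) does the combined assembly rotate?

|ω_f| ≈ 109 rpm

No external torque acts about the common axis, so total angular momentum is conserved.
Taking A's sense as positive: L = (1.700)(752) − (1.770)(935) = -376.6 kg·m²·rpm.
Combined I = 1.700 + 1.770 = 3.470 kg·m².
ω_f = L / I = -376.6 / 3.470 = -108.5 rpm.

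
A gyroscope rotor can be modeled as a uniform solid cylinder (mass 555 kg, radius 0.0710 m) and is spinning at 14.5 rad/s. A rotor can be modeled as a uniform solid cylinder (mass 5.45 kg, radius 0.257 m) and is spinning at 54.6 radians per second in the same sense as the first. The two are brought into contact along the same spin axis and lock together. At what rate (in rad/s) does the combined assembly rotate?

|ω_f| ≈ 19.1 rad/s

No external torque acts about the common axis, so total angular momentum is conserved.
Moments of inertia: I_A = ½(555)(0.0710)² = 1.399 kg·m²; I_B = ½(5.45)(0.257)² = 0.1800 kg·m².
Taking A's sense as positive: L = (1.399)(14.5) + (0.1800)(54.6) = 30.11 kg·m²·rad/s.
Combined I = 1.399 + 0.1800 = 1.579 kg·m².
ω_f = L / I = 30.11 / 1.579 = 19.07 rad/s.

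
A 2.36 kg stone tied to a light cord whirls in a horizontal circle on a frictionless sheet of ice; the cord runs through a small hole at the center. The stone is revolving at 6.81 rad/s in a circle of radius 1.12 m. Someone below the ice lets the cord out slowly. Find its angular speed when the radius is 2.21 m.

ω₂ ≈ 1.75 rad/s

No torque about the axis ⇒ m r₁² ω₁ = m r₂² ω₂.
ω₂ = ω₁ (r₁/r₂)² = (6.81)(1.12/2.21)² = 1.749 rad/s.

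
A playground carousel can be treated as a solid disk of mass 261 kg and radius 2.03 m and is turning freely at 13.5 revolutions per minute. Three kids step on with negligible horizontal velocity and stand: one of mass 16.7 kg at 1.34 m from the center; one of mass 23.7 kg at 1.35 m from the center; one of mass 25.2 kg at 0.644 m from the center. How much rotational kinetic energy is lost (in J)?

energy lost ≈ 72.3 J

No external torque acts about the center; L_before = L_after.
I_p = ½(261)(2.03)² = 537.8 kg·m².
Added inertia Σmr² = (16.7)(1.34)² + (23.7)(1.35)² + (25.2)(0.644)² = 83.63 kg·m²; I_f = 537.8 + 83.63 = 621.4 kg·m².
ω_f = I_p ω_i / I_f = (537.8)(13.5) / 621.4 = 11.68 rpm.
KE_i = ½(537.8)(1.414 rad/s)² = 537.4 J; KE_f = ½(621.4)(1.223)² = 465.1 J.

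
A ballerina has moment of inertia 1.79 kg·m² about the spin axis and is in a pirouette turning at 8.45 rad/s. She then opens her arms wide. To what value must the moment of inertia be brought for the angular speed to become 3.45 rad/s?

I₂ ≈ 4.38 kg·m²

Angular momentum about the spin axis is conserved since the torque about it is zero.
I₂ = I₁ω₁ / ω₂ = (1.79)(8.45) / (3.45) = 4.384 kg·m².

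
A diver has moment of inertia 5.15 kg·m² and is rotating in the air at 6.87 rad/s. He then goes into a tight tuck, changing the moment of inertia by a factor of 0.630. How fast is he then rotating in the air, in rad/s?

With no external torque about the axis, L is conserved: I₁ω₁ = I₂ω₂.
I₂ = 0.630 × 5.15 = 3.245 kg·m².
ω₂ = I₁ω₁ / I₂ = (5.150)(6.87 rad/s) / (3.245) = 10.90 rad/s.

ω₂ ≈ 10.9 rad/s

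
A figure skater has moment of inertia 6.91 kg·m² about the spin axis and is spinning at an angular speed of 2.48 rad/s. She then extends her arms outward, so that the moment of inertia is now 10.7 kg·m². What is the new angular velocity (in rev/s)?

With no external torque about the axis, L is conserved: I₁ω₁ = I₂ω₂.
ω₂ = I₁ω₁ / I₂ = (6.910)(2.48 rad/s) / (10.70) = 1.602 rad/s = 0.2549 rev/s.

ω₂ ≈ 0.255 rev/s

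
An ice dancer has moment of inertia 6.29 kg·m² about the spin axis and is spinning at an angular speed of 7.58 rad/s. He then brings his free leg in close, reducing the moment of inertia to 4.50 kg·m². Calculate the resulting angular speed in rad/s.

No external torque acts about the spin axis, so angular momentum is conserved.
ω₂ = I₁ω₁ / I₂ = (6.290)(7.58 rad/s) / (4.500) = 10.60 rad/s.

ω₂ ≈ 10.6 rad/s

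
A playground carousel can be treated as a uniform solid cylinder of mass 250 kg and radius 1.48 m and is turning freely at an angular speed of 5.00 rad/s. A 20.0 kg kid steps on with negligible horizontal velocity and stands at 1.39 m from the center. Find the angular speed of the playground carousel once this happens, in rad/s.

The added mass arrives with no angular momentum about the center, and any external torque about the center is negligible, so the system's angular momentum is conserved.
I_p = ½(250)(1.48)² = 273.8 kg·m².
Added inertia Σmr² = (20.0)(1.39)² = 38.64 kg·m²; I_f = 273.8 + 38.64 = 312.4 kg·m².
ω_f = I_p ω_i / I_f = (273.8)(5.00) / 312.4 = 4.382 rad/s.

ω_f ≈ 4.38 rad/s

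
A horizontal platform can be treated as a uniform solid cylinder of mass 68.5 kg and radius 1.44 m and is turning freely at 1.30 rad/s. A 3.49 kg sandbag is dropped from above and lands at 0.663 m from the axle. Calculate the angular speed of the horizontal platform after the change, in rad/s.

ω_f ≈ 1.27 rad/s

No external torque acts about the axle; L_before = L_after.
I_p = ½(68.5)(1.44)² = 71.02 kg·m².
Added inertia Σmr² = (3.49)(0.663)² = 1.534 kg·m²; I_f = 71.02 + 1.534 = 72.55 kg·m².
ω_f = I_p ω_i / I_f = (71.02)(1.30) / 72.55 = 1.273 rad/s.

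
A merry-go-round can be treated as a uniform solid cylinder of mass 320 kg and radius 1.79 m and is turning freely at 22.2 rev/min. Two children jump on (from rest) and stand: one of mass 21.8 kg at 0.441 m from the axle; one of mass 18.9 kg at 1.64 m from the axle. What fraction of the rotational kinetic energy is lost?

The added mass arrives with no angular momentum about the axle, and any external torque about the axle is negligible, so the system's angular momentum is conserved.
I_p = ½(320)(1.79)² = 512.7 kg·m².
Added inertia Σmr² = (21.8)(0.441)² + (18.9)(1.64)² = 55.07 kg·m²; I_f = 512.7 + 55.07 = 567.7 kg·m².
ω_f = I_p ω_i / I_f = (512.7)(22.2) / 567.7 = 20.05 rpm.
KE_i = ½(512.7)(2.325 rad/s)² = 1385 J; KE_f = ½(567.7)(2.099)² = 1251 J.
Fraction lost = 0.09701.

fraction ≈ 0.0970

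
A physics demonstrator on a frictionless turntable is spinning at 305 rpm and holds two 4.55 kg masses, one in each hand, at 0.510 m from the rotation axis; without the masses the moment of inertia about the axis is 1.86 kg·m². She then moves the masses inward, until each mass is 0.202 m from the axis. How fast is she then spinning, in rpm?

No external torque acts about the spin axis, so angular momentum is conserved.
I₁ = 1.86 + 2(4.55)(0.510)² = 4.227 kg·m²; I₂ = 1.86 + 2(4.55)(0.202)² = 2.231 kg·m².
ω₂ = I₁ω₁ / I₂ = (4.227)(305 rpm) / (2.231) = 577.8 rpm.

ω₂ ≈ 578 rpm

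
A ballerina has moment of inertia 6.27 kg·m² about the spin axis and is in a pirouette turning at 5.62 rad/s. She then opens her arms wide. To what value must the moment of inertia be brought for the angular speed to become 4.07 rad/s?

I₂ ≈ 8.66 kg·m²

No external torque acts about the spin axis, so angular momentum is conserved.
I₂ = I₁ω₁ / ω₂ = (6.27)(5.62) / (4.07) = 8.658 kg·m².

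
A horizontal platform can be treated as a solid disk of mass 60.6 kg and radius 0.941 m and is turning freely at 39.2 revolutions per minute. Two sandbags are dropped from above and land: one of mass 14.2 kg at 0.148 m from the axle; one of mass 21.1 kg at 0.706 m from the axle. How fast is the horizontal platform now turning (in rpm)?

ω_f ≈ 27.9 rpm

No external torque acts about the axle; L_before = L_after.
I_p = ½(60.6)(0.941)² = 26.83 kg·m².
Added inertia Σmr² = (14.2)(0.148)² + (21.1)(0.706)² = 10.83 kg·m²; I_f = 26.83 + 10.83 = 37.66 kg·m².
ω_f = I_p ω_i / I_f = (26.83)(39.2) / 37.66 = 27.93 rpm.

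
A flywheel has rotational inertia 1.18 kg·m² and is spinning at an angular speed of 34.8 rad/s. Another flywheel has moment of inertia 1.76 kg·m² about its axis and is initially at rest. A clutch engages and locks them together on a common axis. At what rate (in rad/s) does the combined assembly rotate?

No external torque acts about the common axis, so total angular momentum is conserved.
Taking A's sense as positive: L = (1.180)(34.8) = 41.06 kg·m²·rad/s.
Combined I = 1.180 + 1.760 = 2.940 kg·m².
ω_f = L / I = 41.06 / 2.940 = 13.97 rad/s.

|ω_f| ≈ 14.0 rad/s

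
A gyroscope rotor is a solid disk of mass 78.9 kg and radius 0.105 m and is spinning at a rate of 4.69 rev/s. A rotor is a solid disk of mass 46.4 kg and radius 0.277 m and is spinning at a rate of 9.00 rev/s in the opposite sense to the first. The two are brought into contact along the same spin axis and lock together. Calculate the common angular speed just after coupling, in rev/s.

No external torque acts about the common axis, so total angular momentum is conserved.
Moments of inertia: I_A = ½(78.9)(0.105)² = 0.4349 kg·m²; I_B = ½(46.4)(0.277)² = 1.780 kg·m².
Taking A's sense as positive: L = (0.4349)(4.69) − (1.780)(9.00) = -13.98 kg·m²·rev/s.
Combined I = 0.4349 + 1.780 = 2.215 kg·m².
ω_f = L / I = -13.98 / 2.215 = -6.312 rev/s.

|ω_f| ≈ 6.31 rev/s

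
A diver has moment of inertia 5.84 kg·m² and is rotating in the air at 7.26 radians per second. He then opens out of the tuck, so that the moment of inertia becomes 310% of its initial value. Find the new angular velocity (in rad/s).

ω₂ ≈ 2.34 rad/s

With no external torque about the axis, L is conserved: I₁ω₁ = I₂ω₂.
I₂ = 3.10 × 5.84 = 18.10 kg·m².
ω₂ = I₁ω₁ / I₂ = (5.840)(7.26 rad/s) / (18.10) = 2.342 rad/s.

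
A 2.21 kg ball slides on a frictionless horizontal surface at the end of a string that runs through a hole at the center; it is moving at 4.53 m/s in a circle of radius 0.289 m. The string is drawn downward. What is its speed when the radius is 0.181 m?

The only horizontal force on the mass is along the cord (radial), so it exerts no torque about the hole and angular momentum m v r is conserved.
v₂ = v₁ r₁ / r₂ = (4.53)(0.289) / (0.181) = 7.233 m/s.

v₂ ≈ 7.23 m/s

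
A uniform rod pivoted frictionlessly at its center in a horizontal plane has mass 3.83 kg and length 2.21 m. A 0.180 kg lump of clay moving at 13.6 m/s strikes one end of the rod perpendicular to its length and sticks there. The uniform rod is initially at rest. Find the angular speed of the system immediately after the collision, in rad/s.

The axle reaction passes through the pivot and exerts no torque about it; angular momentum about the pivot is conserved through the impact.
I_p = (1/12)(3.83)(2.21)² = 1.559 kg·m². Taking the sense of the lump of clay's angular momentum as positive, L_{lump} = m v R = (0.180)(13.6)(2.21/2) = 2.705 kg·m²/s.
L_i = 0 + 2.705 = 2.705 kg·m²/s.
After sticking, I_f = I_p + m R² = 1.559 + (0.180)(2.21/2)² = 1.779 kg·m².
ω_f = L_i / I_f = 2.705 / 1.779 = 1.521 rad/s.

|ω_f| ≈ 1.52 rad/s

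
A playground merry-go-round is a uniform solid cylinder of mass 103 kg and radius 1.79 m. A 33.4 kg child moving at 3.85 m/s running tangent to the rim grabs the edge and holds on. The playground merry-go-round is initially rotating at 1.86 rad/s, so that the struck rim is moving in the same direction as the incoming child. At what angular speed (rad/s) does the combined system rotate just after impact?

About the axle the impulsive forces during the collision are internal, so angular momentum about that axis is conserved.
I_p = ½(103)(1.79)² = 165.0 kg·m². Taking the sense of the child's angular momentum as positive, L_{child} = m v R = (33.4)(3.85)(1.79) = 230.2 kg·m²/s.
L_i = +I_p ω_p + m v R = +(165.0)(1.86) + 230.2 = 537.1 kg·m²/s.
After sticking, I_f = I_p + m R² = 165.0 + (33.4)(1.79)² = 272.0 kg·m².
ω_f = L_i / I_f = 537.1 / 272.0 = 1.974 rad/s.

|ω_f| ≈ 1.97 rad/s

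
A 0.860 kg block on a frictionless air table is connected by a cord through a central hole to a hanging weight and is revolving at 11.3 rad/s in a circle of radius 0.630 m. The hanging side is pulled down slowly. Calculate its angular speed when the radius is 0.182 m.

ω₂ ≈ 135 rad/s

The constraining force is radial, so m r² ω about the center is conserved.
ω₂ = ω₁ (r₁/r₂)² = (11.3)(0.630/0.182)² = 135.4 rad/s.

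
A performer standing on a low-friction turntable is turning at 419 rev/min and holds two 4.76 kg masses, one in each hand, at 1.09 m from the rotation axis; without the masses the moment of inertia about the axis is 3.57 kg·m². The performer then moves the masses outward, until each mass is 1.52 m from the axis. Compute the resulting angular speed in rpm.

No external torque acts about the spin axis, so angular momentum is conserved.
I₁ = 3.57 + 2(4.76)(1.09)² = 14.88 kg·m²; I₂ = 3.57 + 2(4.76)(1.52)² = 25.57 kg·m².
ω₂ = I₁ω₁ / I₂ = (14.88)(419 rpm) / (25.57) = 243.9 rpm.

ω₂ ≈ 244 rpm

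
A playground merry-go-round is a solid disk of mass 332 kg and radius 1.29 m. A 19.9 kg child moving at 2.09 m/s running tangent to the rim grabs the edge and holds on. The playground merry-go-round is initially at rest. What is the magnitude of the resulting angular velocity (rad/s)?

|ω_f| ≈ 0.173 rad/s

The axle reaction passes through the axle and exerts no torque about it; angular momentum about the axle is conserved through the impact.
I_p = ½(332)(1.29)² = 276.2 kg·m². Taking the sense of the child's angular momentum as positive, L_{child} = m v R = (19.9)(2.09)(1.29) = 53.65 kg·m²/s.
L_i = 0 + 53.65 = 53.65 kg·m²/s.
After sticking, I_f = I_p + m R² = 276.2 + (19.9)(1.29)² = 309.4 kg·m².
ω_f = L_i / I_f = 53.65 / 309.4 = 0.1734 rad/s.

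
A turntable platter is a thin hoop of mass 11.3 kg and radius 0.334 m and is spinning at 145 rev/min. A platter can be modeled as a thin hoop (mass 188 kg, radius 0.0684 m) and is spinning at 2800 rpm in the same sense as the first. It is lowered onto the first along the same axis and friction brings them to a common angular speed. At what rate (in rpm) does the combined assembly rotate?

|ω_f| ≈ 1240 rpm

The coupling torques are internal; angular momentum about the shared axis is conserved.
Moments of inertia: I_A = (11.3)(0.334)² = 1.261 kg·m²; I_B = (188)(0.0684)² = 0.8796 kg·m².
Taking A's sense as positive: L = (1.261)(145) + (0.8796)(2800) = 2646 kg·m²·rpm.
Combined I = 1.261 + 0.8796 = 2.140 kg·m².
ω_f = L / I = 2646 / 2.140 = 1236 rpm.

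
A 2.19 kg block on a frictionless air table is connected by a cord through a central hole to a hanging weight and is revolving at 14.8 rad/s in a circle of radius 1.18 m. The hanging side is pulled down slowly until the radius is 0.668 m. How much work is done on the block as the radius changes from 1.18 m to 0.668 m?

The constraining force is radial, so m r² ω about the center is conserved.
ω₂ = ω₁ (r₁/r₂)² = (14.8)(1.18/0.668)² = 46.18 rad/s.
W = ΔKE = ½m(v₂² − v₁²) = 708.1 J.

W ≈ 708 J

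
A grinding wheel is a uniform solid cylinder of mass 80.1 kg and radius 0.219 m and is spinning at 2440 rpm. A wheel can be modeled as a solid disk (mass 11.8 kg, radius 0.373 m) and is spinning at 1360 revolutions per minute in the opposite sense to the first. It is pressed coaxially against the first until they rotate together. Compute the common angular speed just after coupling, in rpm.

|ω_f| ≈ 1300 rpm

The coupling torques are internal; angular momentum about the shared axis is conserved.
Moments of inertia: I_A = ½(80.1)(0.219)² = 1.921 kg·m²; I_B = ½(11.8)(0.373)² = 0.8209 kg·m².
Taking A's sense as positive: L = (1.921)(2440) − (0.8209)(1360) = 3570 kg·m²·rpm.
Combined I = 1.921 + 0.8209 = 2.742 kg·m².
ω_f = L / I = 3570 / 2.742 = 1302 rpm.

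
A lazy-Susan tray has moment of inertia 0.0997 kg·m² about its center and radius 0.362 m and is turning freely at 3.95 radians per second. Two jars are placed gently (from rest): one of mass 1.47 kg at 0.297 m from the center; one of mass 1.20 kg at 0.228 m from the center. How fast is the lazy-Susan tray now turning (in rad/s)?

The added mass arrives with no angular momentum about the center, and any external torque about the center is negligible, so the system's angular momentum is conserved.
Added inertia Σmr² = (1.47)(0.297)² + (1.20)(0.228)² = 0.1920 kg·m²; I_f = 0.09970 + 0.1920 = 0.2917 kg·m².
ω_f = I_p ω_i / I_f = (0.09970)(3.95) / 0.2917 = 1.350 rad/s.

ω_f ≈ 1.35 rad/s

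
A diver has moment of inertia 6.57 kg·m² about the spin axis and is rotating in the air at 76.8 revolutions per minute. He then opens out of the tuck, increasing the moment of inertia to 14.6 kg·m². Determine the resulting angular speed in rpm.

No external torque acts about the spin axis, so angular momentum is conserved.
ω₂ = I₁ω₁ / I₂ = (6.570)(76.8 rpm) / (14.60) = 34.56 rpm.

ω₂ ≈ 34.6 rpm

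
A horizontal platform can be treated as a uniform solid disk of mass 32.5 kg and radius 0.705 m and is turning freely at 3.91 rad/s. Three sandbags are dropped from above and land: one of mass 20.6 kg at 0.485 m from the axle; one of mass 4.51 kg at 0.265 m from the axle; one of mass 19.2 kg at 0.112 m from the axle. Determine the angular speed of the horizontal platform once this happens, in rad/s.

No external torque acts about the axle; L_before = L_after.
I_p = ½(32.5)(0.705)² = 8.077 kg·m².
Added inertia Σmr² = (20.6)(0.485)² + (4.51)(0.265)² + (19.2)(0.112)² = 5.403 kg·m²; I_f = 8.077 + 5.403 = 13.48 kg·m².
ω_f = I_p ω_i / I_f = (8.077)(3.91) / 13.48 = 2.343 rad/s.

ω_f ≈ 2.34 rad/s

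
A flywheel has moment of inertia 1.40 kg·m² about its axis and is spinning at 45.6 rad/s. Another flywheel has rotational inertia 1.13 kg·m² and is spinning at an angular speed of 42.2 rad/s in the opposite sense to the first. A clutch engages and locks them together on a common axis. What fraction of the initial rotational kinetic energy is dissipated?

fraction ≈ 0.979

No external torque acts about the common axis, so total angular momentum is conserved.
Taking A's sense as positive: L = (1.400)(45.6) − (1.130)(42.2) = 16.15 kg·m²·rad/s.
Combined I = 1.400 + 1.130 = 2.530 kg·m².
ω_f = L / I = 16.15 / 2.530 = 6.385 rad/s.
KE_i = ½ΣIω² = 2462 J; KE_f = ½(2.530)(6.385)² = 51.57 J.
Fraction dissipated = (KE_i − KE_f)/KE_i = 0.9791.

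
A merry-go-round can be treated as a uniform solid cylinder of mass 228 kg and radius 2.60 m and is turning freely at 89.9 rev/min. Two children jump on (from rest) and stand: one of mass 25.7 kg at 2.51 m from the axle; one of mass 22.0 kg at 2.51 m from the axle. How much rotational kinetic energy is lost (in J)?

The added mass arrives with no angular momentum about the axle, and any external torque about the axle is negligible, so the system's angular momentum is conserved.
I_p = ½(228)(2.60)² = 770.6 kg·m².
Added inertia Σmr² = (25.7)(2.51)² + (22.0)(2.51)² = 300.5 kg·m²; I_f = 770.6 + 300.5 = 1071 kg·m².
ω_f = I_p ω_i / I_f = (770.6)(89.9) / 1071 = 64.68 rpm.
KE_i = ½(770.6)(9.414 rad/s)² = 34150 J; KE_f = ½(1071)(6.773)² = 24570 J.

energy lost ≈ 9580 J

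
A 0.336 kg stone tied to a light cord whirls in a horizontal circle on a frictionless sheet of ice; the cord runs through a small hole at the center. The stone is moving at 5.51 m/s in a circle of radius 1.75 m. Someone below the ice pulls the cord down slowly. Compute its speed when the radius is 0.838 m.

v₂ ≈ 11.5 m/s

The only horizontal force on the mass is along the cord (radial), so it exerts no torque about the hole and angular momentum m v r is conserved.
v₂ = v₁ r₁ / r₂ = (5.51)(1.75) / (0.838) = 11.51 m/s.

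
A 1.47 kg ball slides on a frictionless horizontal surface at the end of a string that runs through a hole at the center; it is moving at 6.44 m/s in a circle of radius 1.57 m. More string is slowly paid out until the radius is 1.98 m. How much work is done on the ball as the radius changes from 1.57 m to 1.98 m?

W ≈ -11.3 J

Central (radial) force ⇒ zero torque about the center ⇒ m v r is constant.
v₂ = v₁ r₁ / r₂ = (6.44)(1.57) / (1.98) = 5.106 m/s.
W = ΔKE = ½m(v₂² − v₁²) = -11.32 J.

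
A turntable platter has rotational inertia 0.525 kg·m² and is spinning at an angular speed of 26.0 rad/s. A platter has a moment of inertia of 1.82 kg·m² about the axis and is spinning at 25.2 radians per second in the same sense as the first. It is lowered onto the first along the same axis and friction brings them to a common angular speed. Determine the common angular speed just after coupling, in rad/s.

|ω_f| ≈ 25.4 rad/s

No external torque acts about the common axis, so total angular momentum is conserved.
Taking A's sense as positive: L = (0.5250)(26.0) + (1.820)(25.2) = 59.51 kg·m²·rad/s.
Combined I = 0.5250 + 1.820 = 2.345 kg·m².
ω_f = L / I = 59.51 / 2.345 = 25.38 rad/s.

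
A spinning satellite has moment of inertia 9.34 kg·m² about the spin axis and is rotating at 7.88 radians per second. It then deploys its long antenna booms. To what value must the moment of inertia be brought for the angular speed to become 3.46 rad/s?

With no external torque about the axis, L is conserved: I₁ω₁ = I₂ω₂.
I₂ = I₁ω₁ / ω₂ = (9.34)(7.88) / (3.46) = 21.27 kg·m².

I₂ ≈ 21.3 kg·m²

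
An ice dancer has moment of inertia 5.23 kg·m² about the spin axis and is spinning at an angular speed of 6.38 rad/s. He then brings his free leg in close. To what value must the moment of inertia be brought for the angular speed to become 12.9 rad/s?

Angular momentum about the spin axis is conserved since the torque about it is zero.
I₂ = I₁ω₁ / ω₂ = (5.23)(6.38) / (12.9) = 2.587 kg·m².

I₂ ≈ 2.59 kg·m²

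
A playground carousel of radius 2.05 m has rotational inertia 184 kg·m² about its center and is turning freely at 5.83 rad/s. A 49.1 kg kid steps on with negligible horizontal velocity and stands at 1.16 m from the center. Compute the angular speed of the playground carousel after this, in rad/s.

The added mass arrives with no angular momentum about the center, and any external torque about the center is negligible, so the system's angular momentum is conserved.
Added inertia Σmr² = (49.1)(1.16)² = 66.07 kg·m²; I_f = 184.0 + 66.07 = 250.1 kg·m².
ω_f = I_p ω_i / I_f = (184.0)(5.83) / 250.1 = 4.290 rad/s.

ω_f ≈ 4.29 rad/s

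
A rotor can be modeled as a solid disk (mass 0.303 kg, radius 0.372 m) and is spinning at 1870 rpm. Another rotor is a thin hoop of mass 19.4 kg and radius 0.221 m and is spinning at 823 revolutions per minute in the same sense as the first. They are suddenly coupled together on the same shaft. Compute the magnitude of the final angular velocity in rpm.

The coupling torques are internal; angular momentum about the shared axis is conserved.
Moments of inertia: I_A = ½(0.303)(0.372)² = 0.02097 kg·m²; I_B = (19.4)(0.221)² = 0.9475 kg·m².
Taking A's sense as positive: L = (0.02097)(1870) + (0.9475)(823) = 819.0 kg·m²·rpm.
Combined I = 0.02097 + 0.9475 = 0.9685 kg·m².
ω_f = L / I = 819.0 / 0.9685 = 845.7 rpm.

|ω_f| ≈ 846 rpm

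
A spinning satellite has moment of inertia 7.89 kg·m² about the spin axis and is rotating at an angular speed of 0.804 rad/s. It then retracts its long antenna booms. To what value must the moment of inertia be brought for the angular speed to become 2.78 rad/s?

I₂ ≈ 2.28 kg·m²

No external torque acts about the spin axis, so angular momentum is conserved.
I₂ = I₁ω₁ / ω₂ = (7.89)(0.804) / (2.78) = 2.282 kg·m².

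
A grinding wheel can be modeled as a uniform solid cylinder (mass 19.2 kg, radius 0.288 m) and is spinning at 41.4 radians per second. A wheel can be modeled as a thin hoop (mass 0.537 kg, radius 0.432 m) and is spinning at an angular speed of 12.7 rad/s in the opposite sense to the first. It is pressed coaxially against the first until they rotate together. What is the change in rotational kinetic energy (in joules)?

ΔKE ≈ -130 J

No external torque acts about the common axis, so total angular momentum is conserved.
Moments of inertia: I_A = ½(19.2)(0.288)² = 0.7963 kg·m²; I_B = (0.537)(0.432)² = 0.1002 kg·m².
Taking A's sense as positive: L = (0.7963)(41.4) − (0.1002)(12.7) = 31.69 kg·m²·rad/s.
Combined I = 0.7963 + 0.1002 = 0.8965 kg·m².
ω_f = L / I = 31.69 / 0.8965 = 35.35 rad/s.
KE_i = ½ΣIω² = 690.5 J; KE_f = ½(0.8965)(35.35)² = 560.2 J.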